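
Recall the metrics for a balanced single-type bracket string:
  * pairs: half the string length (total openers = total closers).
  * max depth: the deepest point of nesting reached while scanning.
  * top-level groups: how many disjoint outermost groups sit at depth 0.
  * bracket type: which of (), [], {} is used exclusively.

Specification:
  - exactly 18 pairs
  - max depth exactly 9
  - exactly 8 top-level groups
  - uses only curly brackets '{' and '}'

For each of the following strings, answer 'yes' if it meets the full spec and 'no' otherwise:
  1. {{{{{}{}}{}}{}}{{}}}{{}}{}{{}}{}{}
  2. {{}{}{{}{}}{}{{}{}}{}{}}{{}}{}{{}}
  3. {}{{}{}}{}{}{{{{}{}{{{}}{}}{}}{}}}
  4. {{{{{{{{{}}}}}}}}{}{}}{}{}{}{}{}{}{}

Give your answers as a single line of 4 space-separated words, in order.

String 1 '{{{{{}{}}{}}{}}{{}}}{{}}{}{{}}{}{}': depth seq [1 2 3 4 5 4 5 4 3 4 3 2 3 2 1 2 3 2 1 0 1 2 1 0 1 0 1 2 1 0 1 0 1 0]
  -> pairs=17 depth=5 groups=6 -> no
String 2 '{{}{}{{}{}}{}{{}{}}{}{}}{{}}{}{{}}': depth seq [1 2 1 2 1 2 3 2 3 2 1 2 1 2 3 2 3 2 1 2 1 2 1 0 1 2 1 0 1 0 1 2 1 0]
  -> pairs=17 depth=3 groups=4 -> no
String 3 '{}{{}{}}{}{}{{{{}{}{{{}}{}}{}}{}}}': depth seq [1 0 1 2 1 2 1 0 1 0 1 0 1 2 3 4 3 4 3 4 5 6 5 4 5 4 3 4 3 2 3 2 1 0]
  -> pairs=17 depth=6 groups=5 -> no
String 4 '{{{{{{{{{}}}}}}}}{}{}}{}{}{}{}{}{}{}': depth seq [1 2 3 4 5 6 7 8 9 8 7 6 5 4 3 2 1 2 1 2 1 0 1 0 1 0 1 0 1 0 1 0 1 0 1 0]
  -> pairs=18 depth=9 groups=8 -> yes

Answer: no no no yes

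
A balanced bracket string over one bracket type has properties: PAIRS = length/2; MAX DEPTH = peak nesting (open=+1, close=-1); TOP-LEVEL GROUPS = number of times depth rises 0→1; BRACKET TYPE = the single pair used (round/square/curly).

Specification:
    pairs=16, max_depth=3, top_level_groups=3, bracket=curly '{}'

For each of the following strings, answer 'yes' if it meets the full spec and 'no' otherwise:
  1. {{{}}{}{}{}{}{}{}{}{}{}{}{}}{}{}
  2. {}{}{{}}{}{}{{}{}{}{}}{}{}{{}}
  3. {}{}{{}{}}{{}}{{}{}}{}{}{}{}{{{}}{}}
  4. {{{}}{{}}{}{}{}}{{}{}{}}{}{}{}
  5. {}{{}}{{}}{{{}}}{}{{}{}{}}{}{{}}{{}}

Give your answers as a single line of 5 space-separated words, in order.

String 1 '{{{}}{}{}{}{}{}{}{}{}{}{}{}}{}{}': depth seq [1 2 3 2 1 2 1 2 1 2 1 2 1 2 1 2 1 2 1 2 1 2 1 2 1 2 1 0 1 0 1 0]
  -> pairs=16 depth=3 groups=3 -> yes
String 2 '{}{}{{}}{}{}{{}{}{}{}}{}{}{{}}': depth seq [1 0 1 0 1 2 1 0 1 0 1 0 1 2 1 2 1 2 1 2 1 0 1 0 1 0 1 2 1 0]
  -> pairs=15 depth=2 groups=9 -> no
String 3 '{}{}{{}{}}{{}}{{}{}}{}{}{}{}{{{}}{}}': depth seq [1 0 1 0 1 2 1 2 1 0 1 2 1 0 1 2 1 2 1 0 1 0 1 0 1 0 1 0 1 2 3 2 1 2 1 0]
  -> pairs=18 depth=3 groups=10 -> no
String 4 '{{{}}{{}}{}{}{}}{{}{}{}}{}{}{}': depth seq [1 2 3 2 1 2 3 2 1 2 1 2 1 2 1 0 1 2 1 2 1 2 1 0 1 0 1 0 1 0]
  -> pairs=15 depth=3 groups=5 -> no
String 5 '{}{{}}{{}}{{{}}}{}{{}{}{}}{}{{}}{{}}': depth seq [1 0 1 2 1 0 1 2 1 0 1 2 3 2 1 0 1 0 1 2 1 2 1 2 1 0 1 0 1 2 1 0 1 2 1 0]
  -> pairs=18 depth=3 groups=9 -> no

Answer: yes no no no no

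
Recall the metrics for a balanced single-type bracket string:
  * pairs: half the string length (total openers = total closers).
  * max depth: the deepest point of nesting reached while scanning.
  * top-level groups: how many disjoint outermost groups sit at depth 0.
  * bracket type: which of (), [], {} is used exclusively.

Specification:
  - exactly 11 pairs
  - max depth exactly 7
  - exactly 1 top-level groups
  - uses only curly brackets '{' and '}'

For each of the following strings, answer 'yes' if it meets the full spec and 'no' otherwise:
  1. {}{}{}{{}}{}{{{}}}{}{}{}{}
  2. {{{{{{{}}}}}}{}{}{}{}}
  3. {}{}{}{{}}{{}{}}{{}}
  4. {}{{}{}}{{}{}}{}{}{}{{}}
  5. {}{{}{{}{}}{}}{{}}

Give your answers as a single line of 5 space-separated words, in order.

String 1 '{}{}{}{{}}{}{{{}}}{}{}{}{}': depth seq [1 0 1 0 1 0 1 2 1 0 1 0 1 2 3 2 1 0 1 0 1 0 1 0 1 0]
  -> pairs=13 depth=3 groups=10 -> no
String 2 '{{{{{{{}}}}}}{}{}{}{}}': depth seq [1 2 3 4 5 6 7 6 5 4 3 2 1 2 1 2 1 2 1 2 1 0]
  -> pairs=11 depth=7 groups=1 -> yes
String 3 '{}{}{}{{}}{{}{}}{{}}': depth seq [1 0 1 0 1 0 1 2 1 0 1 2 1 2 1 0 1 2 1 0]
  -> pairs=10 depth=2 groups=6 -> no
String 4 '{}{{}{}}{{}{}}{}{}{}{{}}': depth seq [1 0 1 2 1 2 1 0 1 2 1 2 1 0 1 0 1 0 1 0 1 2 1 0]
  -> pairs=12 depth=2 groups=7 -> no
String 5 '{}{{}{{}{}}{}}{{}}': depth seq [1 0 1 2 1 2 3 2 3 2 1 2 1 0 1 2 1 0]
  -> pairs=9 depth=3 groups=3 -> no

Answer: no yes no no no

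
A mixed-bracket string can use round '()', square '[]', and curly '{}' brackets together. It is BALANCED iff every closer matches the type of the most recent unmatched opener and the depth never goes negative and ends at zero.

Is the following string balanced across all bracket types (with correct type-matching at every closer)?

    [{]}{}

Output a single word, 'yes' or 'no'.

pos 0: push '['; stack = [
pos 1: push '{'; stack = [{
pos 2: saw closer ']' but top of stack is '{' (expected '}') → INVALID
Verdict: type mismatch at position 2: ']' closes '{' → no

Answer: no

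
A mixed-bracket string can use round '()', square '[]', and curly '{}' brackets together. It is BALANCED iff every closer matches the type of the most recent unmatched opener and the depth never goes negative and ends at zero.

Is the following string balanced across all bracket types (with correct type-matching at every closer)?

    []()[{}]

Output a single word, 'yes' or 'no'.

pos 0: push '['; stack = [
pos 1: ']' matches '['; pop; stack = (empty)
pos 2: push '('; stack = (
pos 3: ')' matches '('; pop; stack = (empty)
pos 4: push '['; stack = [
pos 5: push '{'; stack = [{
pos 6: '}' matches '{'; pop; stack = [
pos 7: ']' matches '['; pop; stack = (empty)
end: stack empty → VALID
Verdict: properly nested → yes

Answer: yes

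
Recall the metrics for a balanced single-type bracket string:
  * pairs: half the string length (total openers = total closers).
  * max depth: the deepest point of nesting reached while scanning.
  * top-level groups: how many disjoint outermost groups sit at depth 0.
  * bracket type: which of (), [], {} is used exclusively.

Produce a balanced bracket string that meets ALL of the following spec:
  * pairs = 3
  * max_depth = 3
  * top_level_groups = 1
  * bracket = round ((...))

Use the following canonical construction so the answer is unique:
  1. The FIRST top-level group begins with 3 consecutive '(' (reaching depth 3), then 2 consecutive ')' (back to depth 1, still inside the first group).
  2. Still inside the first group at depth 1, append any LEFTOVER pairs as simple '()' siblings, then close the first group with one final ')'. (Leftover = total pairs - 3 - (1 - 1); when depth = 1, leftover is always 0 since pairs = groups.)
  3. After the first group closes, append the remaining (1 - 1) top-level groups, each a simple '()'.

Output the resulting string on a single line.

Answer: ((()))

Derivation:
Spec: pairs=3 depth=3 groups=1
Leftover pairs = 3 - 3 - (1-1) = 0
First group: deep chain of depth 3 + 0 sibling pairs
Remaining 0 groups: simple '()' each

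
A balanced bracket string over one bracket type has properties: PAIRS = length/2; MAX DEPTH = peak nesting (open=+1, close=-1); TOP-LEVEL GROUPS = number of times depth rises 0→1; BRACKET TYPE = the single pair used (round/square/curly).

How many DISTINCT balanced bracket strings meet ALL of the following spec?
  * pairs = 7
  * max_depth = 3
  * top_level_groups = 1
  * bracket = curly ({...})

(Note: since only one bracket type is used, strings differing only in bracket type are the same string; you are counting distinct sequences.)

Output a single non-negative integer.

Spec: pairs=7 depth=3 groups=1
Count(depth <= 3) = 32
Count(depth <= 2) = 1
Count(depth == 3) = 32 - 1 = 31

Answer: 31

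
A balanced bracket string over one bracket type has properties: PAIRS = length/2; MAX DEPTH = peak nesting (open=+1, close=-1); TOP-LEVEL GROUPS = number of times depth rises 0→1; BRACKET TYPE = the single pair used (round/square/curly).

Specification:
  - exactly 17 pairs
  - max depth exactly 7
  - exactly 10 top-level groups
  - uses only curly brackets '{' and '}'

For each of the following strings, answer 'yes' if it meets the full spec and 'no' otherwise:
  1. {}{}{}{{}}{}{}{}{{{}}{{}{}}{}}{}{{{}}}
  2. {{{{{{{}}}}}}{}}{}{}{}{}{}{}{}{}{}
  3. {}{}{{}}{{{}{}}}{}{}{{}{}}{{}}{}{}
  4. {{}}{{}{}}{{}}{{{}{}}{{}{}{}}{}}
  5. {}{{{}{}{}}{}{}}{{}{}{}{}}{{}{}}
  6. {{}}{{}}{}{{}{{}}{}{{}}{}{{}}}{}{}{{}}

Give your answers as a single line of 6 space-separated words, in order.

Answer: no yes no no no no

Derivation:
String 1 '{}{}{}{{}}{}{}{}{{{}}{{}{}}{}}{}{{{}}}': depth seq [1 0 1 0 1 0 1 2 1 0 1 0 1 0 1 0 1 2 3 2 1 2 3 2 3 2 1 2 1 0 1 0 1 2 3 2 1 0]
  -> pairs=19 depth=3 groups=10 -> no
String 2 '{{{{{{{}}}}}}{}}{}{}{}{}{}{}{}{}{}': depth seq [1 2 3 4 5 6 7 6 5 4 3 2 1 2 1 0 1 0 1 0 1 0 1 0 1 0 1 0 1 0 1 0 1 0]
  -> pairs=17 depth=7 groups=10 -> yes
String 3 '{}{}{{}}{{{}{}}}{}{}{{}{}}{{}}{}{}': depth seq [1 0 1 0 1 2 1 0 1 2 3 2 3 2 1 0 1 0 1 0 1 2 1 2 1 0 1 2 1 0 1 0 1 0]
  -> pairs=17 depth=3 groups=10 -> no
String 4 '{{}}{{}{}}{{}}{{{}{}}{{}{}{}}{}}': depth seq [1 2 1 0 1 2 1 2 1 0 1 2 1 0 1 2 3 2 3 2 1 2 3 2 3 2 3 2 1 2 1 0]
  -> pairs=16 depth=3 groups=4 -> no
String 5 '{}{{{}{}{}}{}{}}{{}{}{}{}}{{}{}}': depth seq [1 0 1 2 3 2 3 2 3 2 1 2 1 2 1 0 1 2 1 2 1 2 1 2 1 0 1 2 1 2 1 0]
  -> pairs=16 depth=3 groups=4 -> no
String 6 '{{}}{{}}{}{{}{{}}{}{{}}{}{{}}}{}{}{{}}': depth seq [1 2 1 0 1 2 1 0 1 0 1 2 1 2 3 2 1 2 1 2 3 2 1 2 1 2 3 2 1 0 1 0 1 0 1 2 1 0]
  -> pairs=19 depth=3 groups=7 -> no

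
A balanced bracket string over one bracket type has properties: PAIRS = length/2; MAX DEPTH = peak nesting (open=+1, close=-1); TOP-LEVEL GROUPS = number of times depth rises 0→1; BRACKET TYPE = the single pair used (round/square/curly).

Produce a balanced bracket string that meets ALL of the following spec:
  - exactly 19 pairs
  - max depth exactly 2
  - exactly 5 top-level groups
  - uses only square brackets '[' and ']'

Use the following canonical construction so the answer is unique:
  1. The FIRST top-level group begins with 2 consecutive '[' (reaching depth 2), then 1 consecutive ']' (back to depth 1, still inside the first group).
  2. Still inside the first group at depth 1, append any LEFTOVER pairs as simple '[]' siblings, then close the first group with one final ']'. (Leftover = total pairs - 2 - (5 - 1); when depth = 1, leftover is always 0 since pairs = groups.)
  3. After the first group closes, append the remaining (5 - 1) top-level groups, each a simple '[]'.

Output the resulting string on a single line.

Spec: pairs=19 depth=2 groups=5
Leftover pairs = 19 - 2 - (5-1) = 13
First group: deep chain of depth 2 + 13 sibling pairs
Remaining 4 groups: simple '[]' each

Answer: [[][][][][][][][][][][][][][]][][][][]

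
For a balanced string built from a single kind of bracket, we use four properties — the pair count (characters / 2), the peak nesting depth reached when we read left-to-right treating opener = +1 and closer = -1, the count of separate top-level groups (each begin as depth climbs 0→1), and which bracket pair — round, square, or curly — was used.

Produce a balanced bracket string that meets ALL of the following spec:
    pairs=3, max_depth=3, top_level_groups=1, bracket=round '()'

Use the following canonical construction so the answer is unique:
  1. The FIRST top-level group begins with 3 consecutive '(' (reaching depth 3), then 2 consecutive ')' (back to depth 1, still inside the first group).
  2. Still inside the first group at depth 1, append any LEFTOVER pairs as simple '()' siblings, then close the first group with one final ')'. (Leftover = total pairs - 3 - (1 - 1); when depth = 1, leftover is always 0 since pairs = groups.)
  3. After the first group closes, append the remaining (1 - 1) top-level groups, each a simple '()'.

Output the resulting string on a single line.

Answer: ((()))

Derivation:
Spec: pairs=3 depth=3 groups=1
Leftover pairs = 3 - 3 - (1-1) = 0
First group: deep chain of depth 3 + 0 sibling pairs
Remaining 0 groups: simple '()' each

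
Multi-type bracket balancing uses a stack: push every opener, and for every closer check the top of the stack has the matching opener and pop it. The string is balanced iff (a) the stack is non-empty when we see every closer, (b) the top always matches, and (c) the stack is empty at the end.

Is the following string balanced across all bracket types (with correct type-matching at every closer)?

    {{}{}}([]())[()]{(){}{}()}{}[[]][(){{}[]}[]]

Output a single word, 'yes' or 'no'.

pos 0: push '{'; stack = {
pos 1: push '{'; stack = {{
pos 2: '}' matches '{'; pop; stack = {
pos 3: push '{'; stack = {{
pos 4: '}' matches '{'; pop; stack = {
pos 5: '}' matches '{'; pop; stack = (empty)
pos 6: push '('; stack = (
pos 7: push '['; stack = ([
pos 8: ']' matches '['; pop; stack = (
pos 9: push '('; stack = ((
pos 10: ')' matches '('; pop; stack = (
pos 11: ')' matches '('; pop; stack = (empty)
pos 12: push '['; stack = [
pos 13: push '('; stack = [(
pos 14: ')' matches '('; pop; stack = [
pos 15: ']' matches '['; pop; stack = (empty)
pos 16: push '{'; stack = {
pos 17: push '('; stack = {(
pos 18: ')' matches '('; pop; stack = {
pos 19: push '{'; stack = {{
pos 20: '}' matches '{'; pop; stack = {
pos 21: push '{'; stack = {{
pos 22: '}' matches '{'; pop; stack = {
pos 23: push '('; stack = {(
pos 24: ')' matches '('; pop; stack = {
pos 25: '}' matches '{'; pop; stack = (empty)
pos 26: push '{'; stack = {
pos 27: '}' matches '{'; pop; stack = (empty)
pos 28: push '['; stack = [
pos 29: push '['; stack = [[
pos 30: ']' matches '['; pop; stack = [
pos 31: ']' matches '['; pop; stack = (empty)
pos 32: push '['; stack = [
pos 33: push '('; stack = [(
pos 34: ')' matches '('; pop; stack = [
pos 35: push '{'; stack = [{
pos 36: push '{'; stack = [{{
pos 37: '}' matches '{'; pop; stack = [{
pos 38: push '['; stack = [{[
pos 39: ']' matches '['; pop; stack = [{
pos 40: '}' matches '{'; pop; stack = [
pos 41: push '['; stack = [[
pos 42: ']' matches '['; pop; stack = [
pos 43: ']' matches '['; pop; stack = (empty)
end: stack empty → VALID
Verdict: properly nested → yes

Answer: yes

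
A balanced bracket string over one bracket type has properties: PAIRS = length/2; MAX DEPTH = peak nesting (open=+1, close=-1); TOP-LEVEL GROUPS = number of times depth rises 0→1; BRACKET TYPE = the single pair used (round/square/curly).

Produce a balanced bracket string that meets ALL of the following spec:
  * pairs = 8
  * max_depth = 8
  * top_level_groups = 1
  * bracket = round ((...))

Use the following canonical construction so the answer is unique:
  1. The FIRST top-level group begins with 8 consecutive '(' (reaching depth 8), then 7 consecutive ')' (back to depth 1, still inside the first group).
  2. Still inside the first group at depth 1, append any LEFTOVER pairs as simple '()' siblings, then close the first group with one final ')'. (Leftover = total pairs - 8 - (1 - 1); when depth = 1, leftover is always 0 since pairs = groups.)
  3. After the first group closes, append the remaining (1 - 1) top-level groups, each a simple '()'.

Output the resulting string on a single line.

Answer: (((((((())))))))

Derivation:
Spec: pairs=8 depth=8 groups=1
Leftover pairs = 8 - 8 - (1-1) = 0
First group: deep chain of depth 8 + 0 sibling pairs
Remaining 0 groups: simple '()' each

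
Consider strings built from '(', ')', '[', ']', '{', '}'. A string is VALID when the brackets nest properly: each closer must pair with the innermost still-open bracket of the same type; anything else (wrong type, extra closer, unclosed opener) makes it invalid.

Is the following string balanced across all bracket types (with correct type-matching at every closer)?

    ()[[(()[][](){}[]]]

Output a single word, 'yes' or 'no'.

pos 0: push '('; stack = (
pos 1: ')' matches '('; pop; stack = (empty)
pos 2: push '['; stack = [
pos 3: push '['; stack = [[
pos 4: push '('; stack = [[(
pos 5: push '('; stack = [[((
pos 6: ')' matches '('; pop; stack = [[(
pos 7: push '['; stack = [[([
pos 8: ']' matches '['; pop; stack = [[(
pos 9: push '['; stack = [[([
pos 10: ']' matches '['; pop; stack = [[(
pos 11: push '('; stack = [[((
pos 12: ')' matches '('; pop; stack = [[(
pos 13: push '{'; stack = [[({
pos 14: '}' matches '{'; pop; stack = [[(
pos 15: push '['; stack = [[([
pos 16: ']' matches '['; pop; stack = [[(
pos 17: saw closer ']' but top of stack is '(' (expected ')') → INVALID
Verdict: type mismatch at position 17: ']' closes '(' → no

Answer: no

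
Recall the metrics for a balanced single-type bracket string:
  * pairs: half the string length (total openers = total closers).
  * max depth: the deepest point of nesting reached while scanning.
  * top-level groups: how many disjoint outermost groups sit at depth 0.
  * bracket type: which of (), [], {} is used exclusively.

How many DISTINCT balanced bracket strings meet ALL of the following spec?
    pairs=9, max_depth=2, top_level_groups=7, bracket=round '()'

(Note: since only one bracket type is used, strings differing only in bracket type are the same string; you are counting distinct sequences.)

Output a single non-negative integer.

Answer: 28

Derivation:
Spec: pairs=9 depth=2 groups=7
Count(depth <= 2) = 28
Count(depth <= 1) = 0
Count(depth == 2) = 28 - 0 = 28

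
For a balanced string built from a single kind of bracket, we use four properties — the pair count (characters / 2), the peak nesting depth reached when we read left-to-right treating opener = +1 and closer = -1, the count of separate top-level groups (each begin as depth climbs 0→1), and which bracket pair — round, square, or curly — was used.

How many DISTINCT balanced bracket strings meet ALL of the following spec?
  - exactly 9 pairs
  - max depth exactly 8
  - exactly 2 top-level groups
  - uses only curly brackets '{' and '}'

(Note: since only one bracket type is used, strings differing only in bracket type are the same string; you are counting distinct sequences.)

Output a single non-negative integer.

Answer: 2

Derivation:
Spec: pairs=9 depth=8 groups=2
Count(depth <= 8) = 1430
Count(depth <= 7) = 1428
Count(depth == 8) = 1430 - 1428 = 2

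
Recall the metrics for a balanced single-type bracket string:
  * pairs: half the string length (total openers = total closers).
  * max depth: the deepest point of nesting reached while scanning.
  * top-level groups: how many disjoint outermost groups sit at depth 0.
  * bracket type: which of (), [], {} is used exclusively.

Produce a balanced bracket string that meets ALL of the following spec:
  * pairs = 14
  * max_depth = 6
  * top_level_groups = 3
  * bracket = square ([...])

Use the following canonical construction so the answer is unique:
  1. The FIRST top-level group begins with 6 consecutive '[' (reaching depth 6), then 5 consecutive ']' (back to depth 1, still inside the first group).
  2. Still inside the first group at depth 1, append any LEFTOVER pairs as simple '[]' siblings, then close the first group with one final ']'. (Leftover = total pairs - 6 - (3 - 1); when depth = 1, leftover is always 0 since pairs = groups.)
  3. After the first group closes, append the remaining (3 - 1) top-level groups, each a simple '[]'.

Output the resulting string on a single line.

Answer: [[[[[[]]]]][][][][][][]][][]

Derivation:
Spec: pairs=14 depth=6 groups=3
Leftover pairs = 14 - 6 - (3-1) = 6
First group: deep chain of depth 6 + 6 sibling pairs
Remaining 2 groups: simple '[]' each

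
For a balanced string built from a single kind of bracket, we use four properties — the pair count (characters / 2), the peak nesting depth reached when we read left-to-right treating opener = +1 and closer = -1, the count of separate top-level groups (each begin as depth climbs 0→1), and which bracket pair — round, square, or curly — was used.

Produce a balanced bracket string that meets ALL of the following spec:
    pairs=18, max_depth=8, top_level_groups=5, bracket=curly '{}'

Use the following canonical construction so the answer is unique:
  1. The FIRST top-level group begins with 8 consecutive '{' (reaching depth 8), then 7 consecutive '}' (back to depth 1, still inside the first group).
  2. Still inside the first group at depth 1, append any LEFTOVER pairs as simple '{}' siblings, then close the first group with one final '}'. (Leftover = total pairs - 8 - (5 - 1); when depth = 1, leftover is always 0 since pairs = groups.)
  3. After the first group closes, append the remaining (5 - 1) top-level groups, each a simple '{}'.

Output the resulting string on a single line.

Spec: pairs=18 depth=8 groups=5
Leftover pairs = 18 - 8 - (5-1) = 6
First group: deep chain of depth 8 + 6 sibling pairs
Remaining 4 groups: simple '{}' each

Answer: {{{{{{{{}}}}}}}{}{}{}{}{}{}}{}{}{}{}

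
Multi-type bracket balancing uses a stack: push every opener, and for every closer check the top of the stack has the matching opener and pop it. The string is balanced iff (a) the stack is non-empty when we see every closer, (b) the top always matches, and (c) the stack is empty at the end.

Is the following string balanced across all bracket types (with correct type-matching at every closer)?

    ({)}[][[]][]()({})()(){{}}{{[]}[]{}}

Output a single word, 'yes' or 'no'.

Answer: no

Derivation:
pos 0: push '('; stack = (
pos 1: push '{'; stack = ({
pos 2: saw closer ')' but top of stack is '{' (expected '}') → INVALID
Verdict: type mismatch at position 2: ')' closes '{' → no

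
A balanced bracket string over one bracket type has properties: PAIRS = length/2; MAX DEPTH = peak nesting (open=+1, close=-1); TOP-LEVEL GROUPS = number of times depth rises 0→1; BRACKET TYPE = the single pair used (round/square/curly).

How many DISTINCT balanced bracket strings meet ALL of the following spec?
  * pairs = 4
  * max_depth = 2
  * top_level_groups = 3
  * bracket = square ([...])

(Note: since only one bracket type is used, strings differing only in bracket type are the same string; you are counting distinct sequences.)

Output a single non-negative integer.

Spec: pairs=4 depth=2 groups=3
Count(depth <= 2) = 3
Count(depth <= 1) = 0
Count(depth == 2) = 3 - 0 = 3

Answer: 3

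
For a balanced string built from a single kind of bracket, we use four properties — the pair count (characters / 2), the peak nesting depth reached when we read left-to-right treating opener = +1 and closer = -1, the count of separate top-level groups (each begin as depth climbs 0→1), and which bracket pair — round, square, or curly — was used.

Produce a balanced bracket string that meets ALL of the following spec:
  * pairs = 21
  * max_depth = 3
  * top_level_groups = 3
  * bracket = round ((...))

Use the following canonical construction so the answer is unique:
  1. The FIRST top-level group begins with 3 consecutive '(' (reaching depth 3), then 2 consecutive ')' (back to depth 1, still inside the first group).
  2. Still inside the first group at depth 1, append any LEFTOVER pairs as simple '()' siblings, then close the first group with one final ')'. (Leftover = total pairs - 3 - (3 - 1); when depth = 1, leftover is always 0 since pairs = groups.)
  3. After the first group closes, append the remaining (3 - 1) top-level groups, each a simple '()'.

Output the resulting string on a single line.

Answer: ((())()()()()()()()()()()()()()()()())()()

Derivation:
Spec: pairs=21 depth=3 groups=3
Leftover pairs = 21 - 3 - (3-1) = 16
First group: deep chain of depth 3 + 16 sibling pairs
Remaining 2 groups: simple '()' each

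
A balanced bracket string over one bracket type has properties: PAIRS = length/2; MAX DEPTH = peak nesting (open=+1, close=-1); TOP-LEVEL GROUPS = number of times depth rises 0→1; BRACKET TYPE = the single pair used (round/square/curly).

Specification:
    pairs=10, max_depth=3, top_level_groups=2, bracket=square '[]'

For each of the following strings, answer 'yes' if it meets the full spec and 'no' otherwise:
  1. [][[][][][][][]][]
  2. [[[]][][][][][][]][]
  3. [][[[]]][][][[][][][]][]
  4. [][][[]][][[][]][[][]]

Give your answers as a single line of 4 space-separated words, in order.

String 1 '[][[][][][][][]][]': depth seq [1 0 1 2 1 2 1 2 1 2 1 2 1 2 1 0 1 0]
  -> pairs=9 depth=2 groups=3 -> no
String 2 '[[[]][][][][][][]][]': depth seq [1 2 3 2 1 2 1 2 1 2 1 2 1 2 1 2 1 0 1 0]
  -> pairs=10 depth=3 groups=2 -> yes
String 3 '[][[[]]][][][[][][][]][]': depth seq [1 0 1 2 3 2 1 0 1 0 1 0 1 2 1 2 1 2 1 2 1 0 1 0]
  -> pairs=12 depth=3 groups=6 -> no
String 4 '[][][[]][][[][]][[][]]': depth seq [1 0 1 0 1 2 1 0 1 0 1 2 1 2 1 0 1 2 1 2 1 0]
  -> pairs=11 depth=2 groups=6 -> no

Answer: no yes no no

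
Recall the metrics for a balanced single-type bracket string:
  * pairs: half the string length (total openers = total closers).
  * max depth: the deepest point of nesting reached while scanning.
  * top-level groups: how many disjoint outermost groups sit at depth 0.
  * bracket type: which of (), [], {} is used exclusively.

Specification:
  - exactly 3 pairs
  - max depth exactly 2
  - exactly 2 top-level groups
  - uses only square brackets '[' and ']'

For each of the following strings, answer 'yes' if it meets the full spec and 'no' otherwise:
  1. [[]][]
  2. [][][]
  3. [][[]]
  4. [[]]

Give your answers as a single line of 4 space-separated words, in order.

String 1 '[[]][]': depth seq [1 2 1 0 1 0]
  -> pairs=3 depth=2 groups=2 -> yes
String 2 '[][][]': depth seq [1 0 1 0 1 0]
  -> pairs=3 depth=1 groups=3 -> no
String 3 '[][[]]': depth seq [1 0 1 2 1 0]
  -> pairs=3 depth=2 groups=2 -> yes
String 4 '[[]]': depth seq [1 2 1 0]
  -> pairs=2 depth=2 groups=1 -> no

Answer: yes no yes no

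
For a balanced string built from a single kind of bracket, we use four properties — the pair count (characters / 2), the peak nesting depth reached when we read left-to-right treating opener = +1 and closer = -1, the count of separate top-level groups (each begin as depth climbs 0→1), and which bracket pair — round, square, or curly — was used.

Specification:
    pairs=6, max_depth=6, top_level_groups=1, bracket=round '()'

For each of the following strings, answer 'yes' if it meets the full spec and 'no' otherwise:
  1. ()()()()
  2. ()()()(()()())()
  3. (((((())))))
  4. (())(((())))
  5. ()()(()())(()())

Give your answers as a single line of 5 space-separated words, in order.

String 1 '()()()()': depth seq [1 0 1 0 1 0 1 0]
  -> pairs=4 depth=1 groups=4 -> no
String 2 '()()()(()()())()': depth seq [1 0 1 0 1 0 1 2 1 2 1 2 1 0 1 0]
  -> pairs=8 depth=2 groups=5 -> no
String 3 '(((((())))))': depth seq [1 2 3 4 5 6 5 4 3 2 1 0]
  -> pairs=6 depth=6 groups=1 -> yes
String 4 '(())(((())))': depth seq [1 2 1 0 1 2 3 4 3 2 1 0]
  -> pairs=6 depth=4 groups=2 -> no
String 5 '()()(()())(()())': depth seq [1 0 1 0 1 2 1 2 1 0 1 2 1 2 1 0]
  -> pairs=8 depth=2 groups=4 -> no

Answer: no no yes no no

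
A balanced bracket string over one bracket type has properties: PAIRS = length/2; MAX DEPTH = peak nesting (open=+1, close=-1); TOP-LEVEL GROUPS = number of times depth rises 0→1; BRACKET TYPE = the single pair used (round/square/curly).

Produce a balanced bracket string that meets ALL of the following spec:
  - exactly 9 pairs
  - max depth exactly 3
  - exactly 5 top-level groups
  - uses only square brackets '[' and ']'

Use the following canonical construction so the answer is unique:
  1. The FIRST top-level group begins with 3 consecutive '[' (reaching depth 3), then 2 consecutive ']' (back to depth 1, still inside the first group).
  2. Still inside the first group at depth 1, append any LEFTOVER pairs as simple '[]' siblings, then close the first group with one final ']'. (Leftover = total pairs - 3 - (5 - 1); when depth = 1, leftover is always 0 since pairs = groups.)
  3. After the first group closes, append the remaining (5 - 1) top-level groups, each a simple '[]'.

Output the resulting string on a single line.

Answer: [[[]][][]][][][][]

Derivation:
Spec: pairs=9 depth=3 groups=5
Leftover pairs = 9 - 3 - (5-1) = 2
First group: deep chain of depth 3 + 2 sibling pairs
Remaining 4 groups: simple '[]' each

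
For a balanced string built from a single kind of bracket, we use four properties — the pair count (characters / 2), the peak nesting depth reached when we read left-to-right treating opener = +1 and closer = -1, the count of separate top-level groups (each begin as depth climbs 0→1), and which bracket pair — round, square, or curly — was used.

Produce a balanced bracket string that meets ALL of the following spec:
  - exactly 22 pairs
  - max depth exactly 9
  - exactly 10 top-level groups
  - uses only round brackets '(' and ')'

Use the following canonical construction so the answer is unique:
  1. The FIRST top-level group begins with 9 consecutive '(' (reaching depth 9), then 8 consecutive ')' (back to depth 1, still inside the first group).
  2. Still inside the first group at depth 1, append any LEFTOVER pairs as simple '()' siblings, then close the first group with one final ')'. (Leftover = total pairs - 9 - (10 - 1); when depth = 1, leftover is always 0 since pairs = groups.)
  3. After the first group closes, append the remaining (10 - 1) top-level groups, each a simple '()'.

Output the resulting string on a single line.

Answer: ((((((((())))))))()()()())()()()()()()()()()

Derivation:
Spec: pairs=22 depth=9 groups=10
Leftover pairs = 22 - 9 - (10-1) = 4
First group: deep chain of depth 9 + 4 sibling pairs
Remaining 9 groups: simple '()' each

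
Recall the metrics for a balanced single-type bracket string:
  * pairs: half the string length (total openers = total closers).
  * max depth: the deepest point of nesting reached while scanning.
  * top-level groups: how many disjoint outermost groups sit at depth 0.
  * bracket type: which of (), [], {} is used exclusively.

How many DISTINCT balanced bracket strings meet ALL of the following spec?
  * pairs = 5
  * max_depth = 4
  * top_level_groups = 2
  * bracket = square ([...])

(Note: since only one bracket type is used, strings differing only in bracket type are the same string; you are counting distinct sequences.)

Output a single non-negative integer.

Answer: 2

Derivation:
Spec: pairs=5 depth=4 groups=2
Count(depth <= 4) = 14
Count(depth <= 3) = 12
Count(depth == 4) = 14 - 12 = 2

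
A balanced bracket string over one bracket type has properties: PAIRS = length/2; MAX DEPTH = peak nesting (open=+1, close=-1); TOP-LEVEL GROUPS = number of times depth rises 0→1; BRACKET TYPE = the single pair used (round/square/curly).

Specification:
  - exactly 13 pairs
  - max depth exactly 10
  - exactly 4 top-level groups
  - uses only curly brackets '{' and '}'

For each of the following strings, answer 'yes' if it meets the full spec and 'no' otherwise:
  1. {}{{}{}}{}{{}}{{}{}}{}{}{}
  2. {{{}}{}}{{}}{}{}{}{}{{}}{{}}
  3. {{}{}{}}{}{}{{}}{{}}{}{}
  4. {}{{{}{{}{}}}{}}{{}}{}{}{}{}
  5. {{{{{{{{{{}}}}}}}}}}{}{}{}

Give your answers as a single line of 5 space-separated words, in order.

Answer: no no no no yes

Derivation:
String 1 '{}{{}{}}{}{{}}{{}{}}{}{}{}': depth seq [1 0 1 2 1 2 1 0 1 0 1 2 1 0 1 2 1 2 1 0 1 0 1 0 1 0]
  -> pairs=13 depth=2 groups=8 -> no
String 2 '{{{}}{}}{{}}{}{}{}{}{{}}{{}}': depth seq [1 2 3 2 1 2 1 0 1 2 1 0 1 0 1 0 1 0 1 0 1 2 1 0 1 2 1 0]
  -> pairs=14 depth=3 groups=8 -> no
String 3 '{{}{}{}}{}{}{{}}{{}}{}{}': depth seq [1 2 1 2 1 2 1 0 1 0 1 0 1 2 1 0 1 2 1 0 1 0 1 0]
  -> pairs=12 depth=2 groups=7 -> no
String 4 '{}{{{}{{}{}}}{}}{{}}{}{}{}{}': depth seq [1 0 1 2 3 2 3 4 3 4 3 2 1 2 1 0 1 2 1 0 1 0 1 0 1 0 1 0]
  -> pairs=14 depth=4 groups=7 -> no
String 5 '{{{{{{{{{{}}}}}}}}}}{}{}{}': depth seq [1 2 3 4 5 6 7 8 9 10 9 8 7 6 5 4 3 2 1 0 1 0 1 0 1 0]
  -> pairs=13 depth=10 groups=4 -> yes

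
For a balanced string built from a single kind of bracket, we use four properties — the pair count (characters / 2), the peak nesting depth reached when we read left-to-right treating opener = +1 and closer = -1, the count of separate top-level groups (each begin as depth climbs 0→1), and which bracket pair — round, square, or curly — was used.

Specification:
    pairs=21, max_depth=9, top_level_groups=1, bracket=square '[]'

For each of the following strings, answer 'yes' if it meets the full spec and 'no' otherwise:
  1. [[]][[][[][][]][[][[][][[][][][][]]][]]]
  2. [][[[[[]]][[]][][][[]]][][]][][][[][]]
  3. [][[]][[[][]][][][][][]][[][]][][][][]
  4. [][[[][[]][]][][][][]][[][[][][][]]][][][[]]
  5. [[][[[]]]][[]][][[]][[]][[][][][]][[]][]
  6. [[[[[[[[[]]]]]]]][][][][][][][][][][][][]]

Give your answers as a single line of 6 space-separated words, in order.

Answer: no no no no no yes

Derivation:
String 1 '[[]][[][[][][]][[][[][][[][][][][]]][]]]': depth seq [1 2 1 0 1 2 1 2 3 2 3 2 3 2 1 2 3 2 3 4 3 4 3 4 5 4 5 4 5 4 5 4 5 4 3 2 3 2 1 0]
  -> pairs=20 depth=5 groups=2 -> no
String 2 '[][[[[[]]][[]][][][[]]][][]][][][[][]]': depth seq [1 0 1 2 3 4 5 4 3 2 3 4 3 2 3 2 3 2 3 4 3 2 1 2 1 2 1 0 1 0 1 0 1 2 1 2 1 0]
  -> pairs=19 depth=5 groups=5 -> no
String 3 '[][[]][[[][]][][][][][]][[][]][][][][]': depth seq [1 0 1 2 1 0 1 2 3 2 3 2 1 2 1 2 1 2 1 2 1 2 1 0 1 2 1 2 1 0 1 0 1 0 1 0 1 0]
  -> pairs=19 depth=3 groups=8 -> no
String 4 '[][[[][[]][]][][][][]][[][[][][][]]][][][[]]': depth seq [1 0 1 2 3 2 3 4 3 2 3 2 1 2 1 2 1 2 1 2 1 0 1 2 1 2 3 2 3 2 3 2 3 2 1 0 1 0 1 0 1 2 1 0]
  -> pairs=22 depth=4 groups=6 -> no
String 5 '[[][[[]]]][[]][][[]][[]][[][][][]][[]][]': depth seq [1 2 1 2 3 4 3 2 1 0 1 2 1 0 1 0 1 2 1 0 1 2 1 0 1 2 1 2 1 2 1 2 1 0 1 2 1 0 1 0]
  -> pairs=20 depth=4 groups=8 -> no
String 6 '[[[[[[[[[]]]]]]]][][][][][][][][][][][][]]': depth seq [1 2 3 4 5 6 7 8 9 8 7 6 5 4 3 2 1 2 1 2 1 2 1 2 1 2 1 2 1 2 1 2 1 2 1 2 1 2 1 2 1 0]
  -> pairs=21 depth=9 groups=1 -> yes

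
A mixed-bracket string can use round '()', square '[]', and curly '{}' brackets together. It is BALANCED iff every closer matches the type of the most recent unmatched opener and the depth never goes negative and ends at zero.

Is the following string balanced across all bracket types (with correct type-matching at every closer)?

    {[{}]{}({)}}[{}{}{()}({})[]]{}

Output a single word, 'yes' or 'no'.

pos 0: push '{'; stack = {
pos 1: push '['; stack = {[
pos 2: push '{'; stack = {[{
pos 3: '}' matches '{'; pop; stack = {[
pos 4: ']' matches '['; pop; stack = {
pos 5: push '{'; stack = {{
pos 6: '}' matches '{'; pop; stack = {
pos 7: push '('; stack = {(
pos 8: push '{'; stack = {({
pos 9: saw closer ')' but top of stack is '{' (expected '}') → INVALID
Verdict: type mismatch at position 9: ')' closes '{' → no

Answer: no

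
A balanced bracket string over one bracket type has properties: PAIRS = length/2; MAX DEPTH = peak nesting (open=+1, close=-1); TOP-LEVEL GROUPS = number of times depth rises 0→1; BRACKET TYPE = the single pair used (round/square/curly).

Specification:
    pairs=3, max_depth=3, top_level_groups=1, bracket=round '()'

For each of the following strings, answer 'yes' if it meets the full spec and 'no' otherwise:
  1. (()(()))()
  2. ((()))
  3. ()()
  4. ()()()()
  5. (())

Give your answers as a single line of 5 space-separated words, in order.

String 1 '(()(()))()': depth seq [1 2 1 2 3 2 1 0 1 0]
  -> pairs=5 depth=3 groups=2 -> no
String 2 '((()))': depth seq [1 2 3 2 1 0]
  -> pairs=3 depth=3 groups=1 -> yes
String 3 '()()': depth seq [1 0 1 0]
  -> pairs=2 depth=1 groups=2 -> no
String 4 '()()()()': depth seq [1 0 1 0 1 0 1 0]
  -> pairs=4 depth=1 groups=4 -> no
String 5 '(())': depth seq [1 2 1 0]
  -> pairs=2 depth=2 groups=1 -> no

Answer: no yes no no no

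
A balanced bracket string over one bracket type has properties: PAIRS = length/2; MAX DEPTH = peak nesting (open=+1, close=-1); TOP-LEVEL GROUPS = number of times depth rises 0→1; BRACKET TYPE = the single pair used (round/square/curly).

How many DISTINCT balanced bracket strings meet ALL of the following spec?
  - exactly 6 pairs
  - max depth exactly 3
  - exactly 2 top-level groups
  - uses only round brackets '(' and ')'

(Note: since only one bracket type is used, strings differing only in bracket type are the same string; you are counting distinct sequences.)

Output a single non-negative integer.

Spec: pairs=6 depth=3 groups=2
Count(depth <= 3) = 28
Count(depth <= 2) = 5
Count(depth == 3) = 28 - 5 = 23

Answer: 23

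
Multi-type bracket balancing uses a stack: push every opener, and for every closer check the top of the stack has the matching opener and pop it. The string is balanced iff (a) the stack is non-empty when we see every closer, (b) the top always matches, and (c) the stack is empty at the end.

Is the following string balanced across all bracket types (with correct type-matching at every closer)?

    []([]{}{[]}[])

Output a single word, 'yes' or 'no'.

pos 0: push '['; stack = [
pos 1: ']' matches '['; pop; stack = (empty)
pos 2: push '('; stack = (
pos 3: push '['; stack = ([
pos 4: ']' matches '['; pop; stack = (
pos 5: push '{'; stack = ({
pos 6: '}' matches '{'; pop; stack = (
pos 7: push '{'; stack = ({
pos 8: push '['; stack = ({[
pos 9: ']' matches '['; pop; stack = ({
pos 10: '}' matches '{'; pop; stack = (
pos 11: push '['; stack = ([
pos 12: ']' matches '['; pop; stack = (
pos 13: ')' matches '('; pop; stack = (empty)
end: stack empty → VALID
Verdict: properly nested → yes

Answer: yes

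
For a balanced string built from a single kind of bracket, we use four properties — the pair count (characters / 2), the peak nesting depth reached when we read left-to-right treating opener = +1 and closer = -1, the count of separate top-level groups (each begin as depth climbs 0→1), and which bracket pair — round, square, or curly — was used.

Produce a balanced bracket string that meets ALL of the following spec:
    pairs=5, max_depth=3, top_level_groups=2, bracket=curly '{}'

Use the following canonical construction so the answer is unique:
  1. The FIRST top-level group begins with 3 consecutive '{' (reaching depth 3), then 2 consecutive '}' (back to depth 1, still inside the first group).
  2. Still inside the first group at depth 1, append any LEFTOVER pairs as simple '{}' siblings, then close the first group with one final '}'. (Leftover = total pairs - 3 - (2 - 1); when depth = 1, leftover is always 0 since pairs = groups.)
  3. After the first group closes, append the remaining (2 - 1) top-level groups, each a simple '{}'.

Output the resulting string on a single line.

Spec: pairs=5 depth=3 groups=2
Leftover pairs = 5 - 3 - (2-1) = 1
First group: deep chain of depth 3 + 1 sibling pairs
Remaining 1 groups: simple '{}' each

Answer: {{{}}{}}{}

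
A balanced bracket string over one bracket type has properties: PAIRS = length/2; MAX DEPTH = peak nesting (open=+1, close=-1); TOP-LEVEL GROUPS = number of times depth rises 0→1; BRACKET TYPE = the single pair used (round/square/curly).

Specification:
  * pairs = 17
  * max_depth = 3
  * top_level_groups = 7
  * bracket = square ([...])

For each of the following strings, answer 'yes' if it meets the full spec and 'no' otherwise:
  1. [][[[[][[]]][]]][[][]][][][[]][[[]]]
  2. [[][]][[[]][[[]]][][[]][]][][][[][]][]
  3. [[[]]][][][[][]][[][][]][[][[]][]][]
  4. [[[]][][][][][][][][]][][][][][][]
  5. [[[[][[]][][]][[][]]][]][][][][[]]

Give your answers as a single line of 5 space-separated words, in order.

Answer: no no no yes no

Derivation:
String 1 '[][[[[][[]]][]]][[][]][][][[]][[[]]]': depth seq [1 0 1 2 3 4 3 4 5 4 3 2 3 2 1 0 1 2 1 2 1 0 1 0 1 0 1 2 1 0 1 2 3 2 1 0]
  -> pairs=18 depth=5 groups=7 -> no
String 2 '[[][]][[[]][[[]]][][[]][]][][][[][]][]': depth seq [1 2 1 2 1 0 1 2 3 2 1 2 3 4 3 2 1 2 1 2 3 2 1 2 1 0 1 0 1 0 1 2 1 2 1 0 1 0]
  -> pairs=19 depth=4 groups=6 -> no
String 3 '[[[]]][][][[][]][[][][]][[][[]][]][]': depth seq [1 2 3 2 1 0 1 0 1 0 1 2 1 2 1 0 1 2 1 2 1 2 1 0 1 2 1 2 3 2 1 2 1 0 1 0]
  -> pairs=18 depth=3 groups=7 -> no
String 4 '[[[]][][][][][][][][]][][][][][][]': depth seq [1 2 3 2 1 2 1 2 1 2 1 2 1 2 1 2 1 2 1 2 1 0 1 0 1 0 1 0 1 0 1 0 1 0]
  -> pairs=17 depth=3 groups=7 -> yes
String 5 '[[[[][[]][][]][[][]]][]][][][][[]]': depth seq [1 2 3 4 3 4 5 4 3 4 3 4 3 2 3 4 3 4 3 2 1 2 1 0 1 0 1 0 1 0 1 2 1 0]
  -> pairs=17 depth=5 groups=5 -> no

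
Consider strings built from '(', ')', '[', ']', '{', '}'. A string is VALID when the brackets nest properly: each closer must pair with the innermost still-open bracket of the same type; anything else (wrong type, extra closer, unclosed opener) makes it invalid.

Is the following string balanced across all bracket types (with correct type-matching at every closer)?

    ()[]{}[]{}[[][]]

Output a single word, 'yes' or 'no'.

Answer: yes

Derivation:
pos 0: push '('; stack = (
pos 1: ')' matches '('; pop; stack = (empty)
pos 2: push '['; stack = [
pos 3: ']' matches '['; pop; stack = (empty)
pos 4: push '{'; stack = {
pos 5: '}' matches '{'; pop; stack = (empty)
pos 6: push '['; stack = [
pos 7: ']' matches '['; pop; stack = (empty)
pos 8: push '{'; stack = {
pos 9: '}' matches '{'; pop; stack = (empty)
pos 10: push '['; stack = [
pos 11: push '['; stack = [[
pos 12: ']' matches '['; pop; stack = [
pos 13: push '['; stack = [[
pos 14: ']' matches '['; pop; stack = [
pos 15: ']' matches '['; pop; stack = (empty)
end: stack empty → VALID
Verdict: properly nested → yes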